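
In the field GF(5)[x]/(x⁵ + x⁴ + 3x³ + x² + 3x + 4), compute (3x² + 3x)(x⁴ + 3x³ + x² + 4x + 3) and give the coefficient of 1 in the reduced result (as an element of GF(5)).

Multiply in GF(5)[x]: (3x² + 3x)·(x⁴ + 3x³ + x² + 4x + 3) = 3x⁶ + 2x⁵ + 2x⁴ + x² + 4x.
Reduce using x⁵ ≡ 4x⁴ + 2x³ + 4x² + 2x + 1 (mod x⁵ + x⁴ + 3x³ + x² + 3x + 4).
Reduced: 4x⁴ + 3x² + 4.

4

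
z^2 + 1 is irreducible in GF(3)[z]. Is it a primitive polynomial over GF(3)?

Write f(z) = z^2 + 1.
|GF(3^2)^×| = 3^2 − 1 = 8. Prime factorization: 8 = 2^3.
f is primitive ⇔ z has order 8 in GF(3)[z]/(f), i.e. z^(8/q) ≠ 1 for each prime q | 8.
z^(4) mod f = 1
Since z^(4) = 1, the order of z divides 4 < 8; not primitive.

No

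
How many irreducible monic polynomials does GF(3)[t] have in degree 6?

Gauss's count: N_{3}(6) = (1/6) Σ_{d|6} μ(6/d)·3^d.
Divisors of 6: 1, 2, 3, 6; μ(6/d) for each: 1, -1, -1, 1.
Σ = 3^1 − 3^2 − 3^3 + 3^6 = 696.
N = 696/6 = 116.

116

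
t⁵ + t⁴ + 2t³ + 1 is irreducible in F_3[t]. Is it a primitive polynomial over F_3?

Yes

Write f(t) = t⁵ + t⁴ + 2t³ + 1.
|GF(3^5)^×| = 3^5 − 1 = 242. Prime factorization: 242 = 2·11^2.
f is primitive ⇔ t has order 242 in GF(3)[t]/(f), i.e. t^(242/q) ≠ 1 for each prime q | 242.
t^(121) mod f = 2.
t^(22) mod f = t⁴ + t² + 2t + 2.
None equal 1, so t has full order 242; f is primitive.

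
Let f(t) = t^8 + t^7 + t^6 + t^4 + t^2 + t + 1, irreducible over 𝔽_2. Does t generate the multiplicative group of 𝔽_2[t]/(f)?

No

|GF(2^8)^×| = 2^8 − 1 = 255. Prime factorization: 255 = 3·5·17.
f is primitive ⇔ t has order 255 in GF(2)[t]/(f), i.e. t^(255/q) ≠ 1 for each prime q | 255.
t^(85) mod f = 1
t^(51) mod f = 1
t^(15) mod f = t^7 + t^4 + t^3 + t^2 + t.
Since t^(85) = 1, the order of t divides 85 < 255; not primitive.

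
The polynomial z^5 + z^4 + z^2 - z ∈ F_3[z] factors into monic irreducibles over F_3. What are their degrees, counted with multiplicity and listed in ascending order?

1, 2, 2

Write g(z) = z^5 + z^4 + z^2 - z.
Roots in F_3: g(0) = 0 → root; g(1) = 2; g(2) = 2.
Linear factors from roots: (z).
Complete factorization: g(z) = (z)·(z^2 + 1)·(z^2 + z - 1).
Factor degrees with multiplicity: 1 + 2 + 2 = 5.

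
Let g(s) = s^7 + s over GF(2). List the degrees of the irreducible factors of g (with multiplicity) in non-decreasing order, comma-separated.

Roots in GF(2): g(0) = 0 → root; g(1) = 0 → root.
Linear factors from roots: (s), (s + 1).
Complete factorization: g(s) = (s)·(s + 1)^2·(s^2 + s + 1)^2.
Factor degrees with multiplicity: 1 + 1 + 1 + 2 + 2 = 7.

1, 1, 1, 2, 2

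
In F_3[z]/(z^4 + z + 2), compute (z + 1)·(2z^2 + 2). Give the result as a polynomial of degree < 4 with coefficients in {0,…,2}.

Multiply in F_3[z]: (z + 1)·(2z^2 + 2) = 2z^3 + 2z^2 + 2z + 2.
Reduced: 2z^3 + 2z^2 + 2z + 2.

2z^3 + 2z^2 + 2z + 2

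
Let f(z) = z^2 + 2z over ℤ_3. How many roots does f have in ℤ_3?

Evaluate at each of the 3 elements of ℤ_3:
f(0) = 0 → root; f(1) = 0 → root; f(2) = 2.
Roots: {0, 1}.

2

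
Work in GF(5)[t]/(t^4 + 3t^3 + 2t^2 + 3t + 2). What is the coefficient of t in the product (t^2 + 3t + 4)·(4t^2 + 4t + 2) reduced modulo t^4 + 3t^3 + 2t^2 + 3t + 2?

0

Multiply in GF(5)[t]: (t^2 + 3t + 4)·(4t^2 + 4t + 2) = 4t^4 + t^3 + 2t + 3.
Reduce using t^4 ≡ 2t^3 + 3t^2 + 2t + 3 (mod t^4 + 3t^3 + 2t^2 + 3t + 2).
Reduced: 4t^3 + 2t^2.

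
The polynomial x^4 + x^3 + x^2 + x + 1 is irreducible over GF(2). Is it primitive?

No

Write f(x) = x^4 + x^3 + x^2 + x + 1.
|GF(2^4)^×| = 2^4 − 1 = 15. Prime factorization: 15 = 3·5.
f is primitive ⇔ x has order 15 in GF(2)[x]/(f), i.e. x^(15/q) ≠ 1 for each prime q | 15.
x^(5) mod f = 1
x^(3) mod f = x^3.
Since x^(5) = 1, the order of x divides 5 < 15; not primitive.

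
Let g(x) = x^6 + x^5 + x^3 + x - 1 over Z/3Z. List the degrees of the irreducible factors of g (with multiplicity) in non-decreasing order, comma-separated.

1, 1, 1, 1, 2

Roots in Z/3Z: g(0) = 2; g(1) = 0 → root; g(2) = 0 → root.
Linear factors from roots: (x - 1), (x + 1).
Complete factorization: g(x) = (x + 1)^2·(x - 1)^2·(x^2 + x - 1).
Factor degrees with multiplicity: 1 + 1 + 1 + 1 + 2 = 6.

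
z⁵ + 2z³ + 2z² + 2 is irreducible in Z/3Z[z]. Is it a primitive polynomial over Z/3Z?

No

Write f(z) = z⁵ + 2z³ + 2z² + 2.
|GF(3^5)^×| = 3^5 − 1 = 242. Prime factorization: 242 = 2·11^2.
f is primitive ⇔ z has order 242 in GF(3)[z]/(f), i.e. z^(242/q) ≠ 1 for each prime q | 242.
z^(121) mod f = 1
z^(22) mod f = z² + z + 2.
Since z^(121) = 1, the order of z divides 121 < 242; not primitive.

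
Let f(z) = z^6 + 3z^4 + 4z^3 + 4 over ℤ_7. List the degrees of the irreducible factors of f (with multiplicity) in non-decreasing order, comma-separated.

1, 1, 2, 2

Linear factors from roots: (z + 3), (z + 2).
Complete factorization: f(z) = (z + 2)·(z + 3)·(z^2 + 3z + 1)·(z^2 + 6z + 3).
Factor degrees with multiplicity: 1 + 1 + 2 + 2 = 6.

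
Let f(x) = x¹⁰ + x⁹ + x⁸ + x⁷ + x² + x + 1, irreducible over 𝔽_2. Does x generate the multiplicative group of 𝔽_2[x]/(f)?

|GF(2^10)^×| = 2^10 − 1 = 1023. Prime factorization: 1023 = 3·11·31.
f is primitive ⇔ x has order 1023 in GF(2)[x]/(f), i.e. x^(1023/q) ≠ 1 for each prime q | 1023.
x^(341) mod f = 1
x^(93) mod f = x⁸ + 1.
x^(33) mod f = x⁹ + x⁷ + 1.
Since x^(341) = 1, the order of x divides 341 < 1023; not primitive.

No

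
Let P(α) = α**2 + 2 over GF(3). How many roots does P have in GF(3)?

2

Evaluate at each of the 3 elements of GF(3):
P(0) = 2; P(1) = 0 → root; P(2) = 0 → root.
Roots: {1, 2}.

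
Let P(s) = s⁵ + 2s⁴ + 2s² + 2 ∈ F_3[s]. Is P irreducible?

Yes

Check for roots in F_3: P(0) = 2; P(1) = 1; P(2) = 2.
No roots, so no linear factors.
Monic irreducibles of degree 2 over GF(3): s² + 1, s² + s + 2, s² + 2s + 2.
None of them divide P (all give nonzero remainder).
No irreducible factor of degree ≤ 2 exists, so P is irreducible over GF(3).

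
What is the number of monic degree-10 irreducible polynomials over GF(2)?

99

By the necklace-counting formula, N_2(10) = (1/10) Σ_{d|10} μ(10/d)·2^d.
Divisors of 10: 1, 2, 5, 10; μ(10/d) for each: 1, -1, -1, 1.
Σ = 2^1 − 2^2 − 2^5 + 2^10 = 990.
N = 990/10 = 99.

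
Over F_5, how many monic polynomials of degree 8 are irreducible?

x^(5^8) − x is the product of all monic irreducibles of degree dividing 8; Möbius inversion gives N = (1/8) Σ μ(8/d)·5^d.
Divisors of 8: 1, 2, 4, 8; μ(8/d) for each: 0, 0, -1, 1.
Σ = − 5^4 + 5^8 = 390000.
N = 390000/8 = 48750.

48750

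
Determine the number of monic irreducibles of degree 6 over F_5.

2580

By the necklace-counting formula, N_5(6) = (1/6) Σ_{d|6} μ(6/d)·5^d.
Divisors of 6: 1, 2, 3, 6; μ(6/d) for each: 1, -1, -1, 1.
Σ = 5^1 − 5^2 − 5^3 + 5^6 = 15480.
N = 15480/6 = 2580.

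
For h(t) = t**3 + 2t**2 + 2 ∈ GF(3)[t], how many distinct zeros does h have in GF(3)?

Evaluate at each of the 3 elements of GF(3):
h(0) = 2; h(1) = 2; h(2) = 0 → root.
Roots: {2}.

1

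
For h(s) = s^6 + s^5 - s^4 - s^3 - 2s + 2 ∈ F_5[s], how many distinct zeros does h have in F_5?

3

Evaluate at each of the 5 elements of F_5:
h(0) = 2; h(1) = 0 → root; h(2) = 0 → root; h(3) = 0 → root; h(4) = 4.
Roots: {1, 2, 3}.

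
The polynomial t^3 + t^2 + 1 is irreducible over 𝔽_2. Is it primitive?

Yes

Write f(t) = t^3 + t^2 + 1.
|GF(2^3)^×| = 2^3 − 1 = 7. Prime factorization: 7 = 7.
f is primitive ⇔ t has order 7 in GF(2)[t]/(f), i.e. t^(7/q) ≠ 1 for each prime q | 7.
t^(1) mod f = t.
None equal 1, so t has full order 7; f is primitive.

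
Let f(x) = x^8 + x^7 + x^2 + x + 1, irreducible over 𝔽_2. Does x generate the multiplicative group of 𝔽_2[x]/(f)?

Yes

|GF(2^8)^×| = 2^8 − 1 = 255. Prime factorization: 255 = 3·5·17.
f is primitive ⇔ x has order 255 in GF(2)[x]/(f), i.e. x^(255/q) ≠ 1 for each prime q | 255.
x^(85) mod f = x^7 + x^5 + x^3 + x.
x^(51) mod f = x^6 + x^5 + x^3 + x^2.
x^(15) mod f = x^7 + x^6 + x^5 + x^4 + x^2.
None equal 1, so x has full order 255; f is primitive.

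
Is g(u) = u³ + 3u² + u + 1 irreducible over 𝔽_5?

Yes

Check for roots in 𝔽_5: g(0) = 1; g(1) = 1; g(2) = 3; g(3) = 3; g(4) = 2.
No roots. A degree-3 polynomial over a field with no linear factor is irreducible.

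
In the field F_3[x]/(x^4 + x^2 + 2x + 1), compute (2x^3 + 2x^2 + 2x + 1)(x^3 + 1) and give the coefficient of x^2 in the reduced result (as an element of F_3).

2

Multiply in F_3[x]: (2x^3 + 2x^2 + 2x + 1)·(x^3 + 1) = 2x^6 + 2x^5 + 2x^4 + 2x^2 + 2x + 1.
Reduce using x^4 ≡ 2x^2 + x + 2 (mod x^4 + x^2 + 2x + 1).
Reduced: 2x^2 + 1.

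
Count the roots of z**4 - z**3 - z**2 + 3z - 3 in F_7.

1

Write g(z) = z**4 - z**3 - z**2 + 3z - 3.
Evaluate at each of the 7 elements of F_7:
g(0) = 4; g(1) = 6; g(2) = 0 → root; g(3) = 2; g(4) = 3; g(5) = 4; g(6) = 2.
Roots: {2}.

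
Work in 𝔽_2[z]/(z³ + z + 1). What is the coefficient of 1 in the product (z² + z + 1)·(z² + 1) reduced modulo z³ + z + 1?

0

Multiply in 𝔽_2[z]: (z² + z + 1)·(z² + 1) = z⁴ + z³ + z + 1.
Reduce using z³ ≡ z + 1 (mod z³ + z + 1).
Reduced: z² + z.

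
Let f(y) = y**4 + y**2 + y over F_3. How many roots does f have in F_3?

2

Evaluate at each of the 3 elements of F_3:
f(0) = 0 → root; f(1) = 0 → root; f(2) = 1.
Roots: {0, 1}.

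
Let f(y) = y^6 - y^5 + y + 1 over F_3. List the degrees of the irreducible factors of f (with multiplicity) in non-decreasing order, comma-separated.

Roots in F_3: f(0) = 1; f(1) = 2; f(2) = 2.
Complete factorization: f(y) = (y^2 + 1)·(y^2 + y - 1)^2.
Factor degrees with multiplicity: 2 + 2 + 2 = 6.

2, 2, 2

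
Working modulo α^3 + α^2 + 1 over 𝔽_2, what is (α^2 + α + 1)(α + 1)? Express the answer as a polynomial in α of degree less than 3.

Multiply in 𝔽_2[α]: (α^2 + α + 1)·(α + 1) = α^3 + 1.
Reduce using α^3 ≡ α^2 + 1 (mod α^3 + α^2 + 1).
Reduced: α^2.

α^2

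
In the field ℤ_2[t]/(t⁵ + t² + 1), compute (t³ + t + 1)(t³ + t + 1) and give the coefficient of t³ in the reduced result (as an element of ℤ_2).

Multiply in ℤ_2[t]: (t³ + t + 1)·(t³ + t + 1) = t⁶ + t² + 1.
Reduce using t⁵ ≡ t² + 1 (mod t⁵ + t² + 1).
Reduced: t³ + t² + t + 1.

1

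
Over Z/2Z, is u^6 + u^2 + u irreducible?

No

Write h(u) = u^6 + u^2 + u.
Check for roots in Z/2Z: h(0) = 0 → root; h(1) = 1.
h(0) = 0, so (u) divides h(u); h is reducible.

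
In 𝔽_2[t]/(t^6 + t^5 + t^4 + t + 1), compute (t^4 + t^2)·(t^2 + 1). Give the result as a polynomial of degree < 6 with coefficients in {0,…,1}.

Multiply in 𝔽_2[t]: (t^4 + t^2)·(t^2 + 1) = t^6 + t^2.
Reduce using t^6 ≡ t^5 + t^4 + t + 1 (mod t^6 + t^5 + t^4 + t + 1).
Reduced: t^5 + t^4 + t^2 + t + 1.

t^5 + t^4 + t^2 + t + 1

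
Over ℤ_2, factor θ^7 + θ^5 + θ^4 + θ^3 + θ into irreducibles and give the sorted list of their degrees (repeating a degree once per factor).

Write g(θ) = θ^7 + θ^5 + θ^4 + θ^3 + θ.
Roots in ℤ_2: g(0) = 0 → root; g(1) = 1.
Linear factors from roots: (θ).
Complete factorization: g(θ) = (θ)·(θ^2 + θ + 1)·(θ^4 + θ^3 + θ^2 + θ + 1).
Factor degrees with multiplicity: 1 + 2 + 4 = 7.

1, 2, 4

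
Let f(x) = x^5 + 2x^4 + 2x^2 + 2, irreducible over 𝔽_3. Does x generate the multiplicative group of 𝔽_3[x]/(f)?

No

|GF(3^5)^×| = 3^5 − 1 = 242. Prime factorization: 242 = 2·11^2.
f is primitive ⇔ x has order 242 in GF(3)[x]/(f), i.e. x^(242/q) ≠ 1 for each prime q | 242.
x^(121) mod f = 1
x^(22) mod f = x^4 + x^3 + 2x^2.
Since x^(121) = 1, the order of x divides 121 < 242; not primitive.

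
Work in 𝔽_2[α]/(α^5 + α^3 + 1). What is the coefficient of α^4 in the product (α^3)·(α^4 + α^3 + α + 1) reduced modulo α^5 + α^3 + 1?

Multiply in 𝔽_2[α]: (α^3)·(α^4 + α^3 + α + 1) = α^7 + α^6 + α^4 + α^3.
Reduce using α^5 ≡ α^3 + 1 (mod α^5 + α^3 + 1).
Reduced: α^2 + α + 1.

0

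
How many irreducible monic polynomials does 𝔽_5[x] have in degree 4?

150

x^(5^4) − x is the product of all monic irreducibles of degree dividing 4; Möbius inversion gives N = (1/4) Σ μ(4/d)·5^d.
Divisors of 4: 1, 2, 4; μ(4/d) for each: 0, -1, 1.
Σ = − 5^2 + 5^4 = 600.
N = 600/4 = 150.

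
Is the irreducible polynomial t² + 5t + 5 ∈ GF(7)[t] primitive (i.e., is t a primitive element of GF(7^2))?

Yes

Write f(t) = t² + 5t + 5.
|GF(7^2)^×| = 7^2 − 1 = 48. Prime factorization: 48 = 2^4·3.
f is primitive ⇔ t has order 48 in GF(7)[t]/(f), i.e. t^(48/q) ≠ 1 for each prime q | 48.
t^(24) mod f = 6.
t^(16) mod f = 4.
None equal 1, so t has full order 48; f is primitive.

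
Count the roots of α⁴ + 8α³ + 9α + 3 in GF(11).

Write P(α) = α⁴ + 8α³ + 9α + 3.
Evaluate at each of the 11 elements of GF(11):
P(0) = 3; P(1) = 10; P(2) = 2; P(3) = 8; P(4) = 4; P(5) = 1; P(6) = 1; P(7) = 8; P(8) = 6; P(9) = 3; P(10) = 9.
No element is a root.

0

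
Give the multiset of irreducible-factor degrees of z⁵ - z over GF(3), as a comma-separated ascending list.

Write f(z) = z⁵ - z.
Roots in GF(3): f(0) = 0 → root; f(1) = 0 → root; f(2) = 0 → root.
Linear factors from roots: (z), (z - 1), (z + 1).
Complete factorization: f(z) = (z)·(z + 1)·(z - 1)·(z² + 1).
Factor degrees with multiplicity: 1 + 1 + 1 + 2 = 5.

1, 1, 1, 2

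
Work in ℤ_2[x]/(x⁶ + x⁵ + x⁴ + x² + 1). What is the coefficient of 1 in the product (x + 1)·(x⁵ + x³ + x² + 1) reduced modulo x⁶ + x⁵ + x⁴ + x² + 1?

0

Multiply in ℤ_2[x]: (x + 1)·(x⁵ + x³ + x² + 1) = x⁶ + x⁵ + x⁴ + x² + x + 1.
Reduce using x⁶ ≡ x⁵ + x⁴ + x² + 1 (mod x⁶ + x⁵ + x⁴ + x² + 1).
Reduced: x.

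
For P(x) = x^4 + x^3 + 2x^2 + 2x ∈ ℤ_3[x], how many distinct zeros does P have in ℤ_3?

Evaluate at each of the 3 elements of ℤ_3:
P(0) = 0 → root; P(1) = 0 → root; P(2) = 0 → root.
Roots: {0, 1, 2}.

3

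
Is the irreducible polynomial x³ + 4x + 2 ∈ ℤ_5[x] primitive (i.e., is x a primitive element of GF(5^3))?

Yes

Write f(x) = x³ + 4x + 2.
|GF(5^3)^×| = 5^3 − 1 = 124. Prime factorization: 124 = 2^2·31.
f is primitive ⇔ x has order 124 in GF(5)[x]/(f), i.e. x^(124/q) ≠ 1 for each prime q | 124.
x^(62) mod f = 4.
x^(4) mod f = x² + 3x.
None equal 1, so x has full order 124; f is primitive.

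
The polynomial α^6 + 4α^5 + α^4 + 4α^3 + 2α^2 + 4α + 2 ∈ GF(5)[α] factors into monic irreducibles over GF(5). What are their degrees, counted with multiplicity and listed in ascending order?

6

Write f(α) = α^6 + 4α^5 + α^4 + 4α^3 + 2α^2 + 4α + 2.
Roots in GF(5): f(0) = 2; f(1) = 3; f(2) = 3; f(3) = 2; f(4) = 4.
Complete factorization: f(α) = (α^6 + 4α^5 + α^4 + 4α^3 + 2α^2 + 4α + 2).
Factor degrees with multiplicity: 6 = 6.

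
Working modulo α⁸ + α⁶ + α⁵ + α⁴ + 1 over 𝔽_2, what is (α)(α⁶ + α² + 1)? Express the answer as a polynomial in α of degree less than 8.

Multiply in 𝔽_2[α]: (α)·(α⁶ + α² + 1) = α⁷ + α³ + α.
Reduced: α⁷ + α³ + α.

α^7 + α^3 + α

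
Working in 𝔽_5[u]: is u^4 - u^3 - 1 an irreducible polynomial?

Write m(u) = u^4 - u^3 - 1.
Check for roots in 𝔽_5: m(0) = 4; m(1) = 4; m(2) = 2; m(3) = 3; m(4) = 1.
No roots, so no linear factors.
Degree-2 irreducible divisors: test the 10 monic irreducibles of degree 2 over GF(5).
None of them divide m (all give nonzero remainder).
No irreducible factor of degree ≤ 2 exists, so m is irreducible over GF(5).

Yes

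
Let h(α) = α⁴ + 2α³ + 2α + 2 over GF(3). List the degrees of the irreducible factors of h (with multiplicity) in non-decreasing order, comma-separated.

2, 2

Roots in GF(3): h(0) = 2; h(1) = 1; h(2) = 2.
Complete factorization: h(α) = (α² + 1)·(α² + 2α + 2).
Factor degrees with multiplicity: 2 + 2 = 4.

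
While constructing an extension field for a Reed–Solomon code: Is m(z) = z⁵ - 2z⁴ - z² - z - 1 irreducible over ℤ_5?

Yes

Check for roots in ℤ_5: m(0) = 4; m(1) = 1; m(2) = 3; m(3) = 3; m(4) = 1.
No roots, so no linear factors.
Degree-2 irreducible divisors: test the 10 monic irreducibles of degree 2 over GF(5).
None of them divide m (all give nonzero remainder).
No irreducible factor of degree ≤ 2 exists, so m is irreducible over GF(5).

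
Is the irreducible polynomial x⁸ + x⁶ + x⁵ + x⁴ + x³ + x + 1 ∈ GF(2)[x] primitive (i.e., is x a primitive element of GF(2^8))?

Write f(x) = x⁸ + x⁶ + x⁵ + x⁴ + x³ + x + 1.
|GF(2^8)^×| = 2^8 − 1 = 255. Prime factorization: 255 = 3·5·17.
f is primitive ⇔ x has order 255 in GF(2)[x]/(f), i.e. x^(255/q) ≠ 1 for each prime q | 255.
x^(85) mod f = 1
x^(51) mod f = x⁶ + x⁵ + x⁴ + x³.
x^(15) mod f = x⁷ + x⁵ + x⁴ + x³ + x².
Since x^(85) = 1, the order of x divides 85 < 255; not primitive.

No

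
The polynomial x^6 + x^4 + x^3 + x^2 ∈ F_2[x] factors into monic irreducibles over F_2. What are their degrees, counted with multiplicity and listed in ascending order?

Write h(x) = x^6 + x^4 + x^3 + x^2.
Roots in F_2: h(0) = 0 → root; h(1) = 0 → root.
Linear factors from roots: (x), (x + 1).
Complete factorization: h(x) = (x + 1)·(x)^2·(x^3 + x^2 + 1).
Factor degrees with multiplicity: 1 + 1 + 1 + 3 = 6.

1, 1, 1, 3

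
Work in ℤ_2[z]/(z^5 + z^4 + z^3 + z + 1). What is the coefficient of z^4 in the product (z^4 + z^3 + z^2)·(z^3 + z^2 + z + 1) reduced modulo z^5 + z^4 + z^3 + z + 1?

Multiply in ℤ_2[z]: (z^4 + z^3 + z^2)·(z^3 + z^2 + z + 1) = z^7 + z^5 + z^4 + z^2.
Reduce using z^5 ≡ z^4 + z^3 + z + 1 (mod z^5 + z^4 + z^3 + z + 1).
Reduced: z^4 + z^2 + 1.

1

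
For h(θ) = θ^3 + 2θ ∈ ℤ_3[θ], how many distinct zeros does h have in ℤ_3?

3

Evaluate at each of the 3 elements of ℤ_3:
h(0) = 0 → root; h(1) = 0 → root; h(2) = 0 → root.
Roots: {0, 1, 2}.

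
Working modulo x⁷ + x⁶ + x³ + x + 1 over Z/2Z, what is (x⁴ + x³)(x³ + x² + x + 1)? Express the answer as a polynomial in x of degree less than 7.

Multiply in Z/2Z[x]: (x⁴ + x³)·(x³ + x² + x + 1) = x⁷ + x³.
Reduce using x⁷ ≡ x⁶ + x³ + x + 1 (mod x⁷ + x⁶ + x³ + x + 1).
Reduced: x⁶ + x + 1.

x^6 + x + 1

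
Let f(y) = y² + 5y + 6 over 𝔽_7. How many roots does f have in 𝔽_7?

Evaluate at each of the 7 elements of 𝔽_7:
f(0) = 6; f(1) = 5; f(2) = 6; f(3) = 2; f(4) = 0 → root; f(5) = 0 → root; f(6) = 2.
Roots: {4, 5}.

2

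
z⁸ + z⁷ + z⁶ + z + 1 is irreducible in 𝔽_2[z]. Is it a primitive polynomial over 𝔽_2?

Write f(z) = z⁸ + z⁷ + z⁶ + z + 1.
|GF(2^8)^×| = 2^8 − 1 = 255. Prime factorization: 255 = 3·5·17.
f is primitive ⇔ z has order 255 in GF(2)[z]/(f), i.e. z^(255/q) ≠ 1 for each prime q | 255.
z^(85) mod f = z⁷ + z⁵ + z³ + z².
z^(51) mod f = z⁷ + z⁴ + z + 1.
z^(15) mod f = z⁷ + z⁶ + z⁵ + z³ + z² + z.
None equal 1, so z has full order 255; f is primitive.

Yes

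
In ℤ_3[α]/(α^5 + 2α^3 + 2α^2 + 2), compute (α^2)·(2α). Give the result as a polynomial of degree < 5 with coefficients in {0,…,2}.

Multiply in ℤ_3[α]: (α^2)·(2α) = 2α^3.
Reduced: 2α^3.

2α^3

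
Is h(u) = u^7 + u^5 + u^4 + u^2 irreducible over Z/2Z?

Check for roots in Z/2Z: h(0) = 0 → root; h(1) = 0 → root.
h(0) = 0, so (u) divides h(u); h is reducible.

No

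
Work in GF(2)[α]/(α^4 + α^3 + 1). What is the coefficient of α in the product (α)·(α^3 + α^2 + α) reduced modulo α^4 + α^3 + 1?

Multiply in GF(2)[α]: (α)·(α^3 + α^2 + α) = α^4 + α^3 + α^2.
Reduce using α^4 ≡ α^3 + 1 (mod α^4 + α^3 + 1).
Reduced: α^2 + 1.

0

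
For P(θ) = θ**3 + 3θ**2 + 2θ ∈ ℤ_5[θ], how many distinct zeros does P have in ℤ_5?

3

Evaluate at each of the 5 elements of ℤ_5:
P(0) = 0 → root; P(1) = 1; P(2) = 4; P(3) = 0 → root; P(4) = 0 → root.
Roots: {0, 3, 4}.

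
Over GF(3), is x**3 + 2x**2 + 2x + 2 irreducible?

Write f(x) = x**3 + 2x**2 + 2x + 2.
Check for roots in GF(3): f(0) = 2; f(1) = 1; f(2) = 1.
No roots. A degree-3 polynomial over a field with no linear factor is irreducible.

Yes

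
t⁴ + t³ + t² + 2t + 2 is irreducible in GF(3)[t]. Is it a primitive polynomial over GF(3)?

Yes

Write f(t) = t⁴ + t³ + t² + 2t + 2.
|GF(3^4)^×| = 3^4 − 1 = 80. Prime factorization: 80 = 2^4·5.
f is primitive ⇔ t has order 80 in GF(3)[t]/(f), i.e. t^(80/q) ≠ 1 for each prime q | 80.
t^(40) mod f = 2.
t^(16) mod f = 2t³ + 1.
None equal 1, so t has full order 80; f is primitive.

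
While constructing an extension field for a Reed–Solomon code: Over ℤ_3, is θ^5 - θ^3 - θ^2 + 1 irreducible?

Write P(θ) = θ^5 - θ^3 - θ^2 + 1.
Check for roots in ℤ_3: P(0) = 1; P(1) = 0 → root; P(2) = 0 → root.
P(1) = 0, so (θ − 1) divides P(θ); P is reducible.

No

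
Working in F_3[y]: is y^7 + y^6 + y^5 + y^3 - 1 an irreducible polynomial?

No

Write P(y) = y^7 + y^6 + y^5 + y^3 - 1.
Check for roots in F_3: P(0) = 2; P(1) = 0 → root; P(2) = 0 → root.
P(1) = 0, so (y − 1) divides P(y); P is reducible.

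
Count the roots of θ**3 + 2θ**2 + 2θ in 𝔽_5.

Write f(θ) = θ**3 + 2θ**2 + 2θ.
Evaluate at each of the 5 elements of 𝔽_5:
f(0) = 0 → root; f(1) = 0 → root; f(2) = 0 → root; f(3) = 1; f(4) = 4.
Roots: {0, 1, 2}.

3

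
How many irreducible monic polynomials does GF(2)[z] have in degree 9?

x^(2^9) − x is the product of all monic irreducibles of degree dividing 9; Möbius inversion gives N = (1/9) Σ μ(9/d)·2^d.
Divisors of 9: 1, 3, 9; μ(9/d) for each: 0, -1, 1.
Σ = − 2^3 + 2^9 = 504.
N = 504/9 = 56.

56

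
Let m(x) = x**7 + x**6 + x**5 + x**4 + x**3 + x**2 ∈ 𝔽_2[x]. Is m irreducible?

Check for roots in 𝔽_2: m(0) = 0 → root; m(1) = 0 → root.
m(0) = 0, so (x) divides m(x); m is reducible.

No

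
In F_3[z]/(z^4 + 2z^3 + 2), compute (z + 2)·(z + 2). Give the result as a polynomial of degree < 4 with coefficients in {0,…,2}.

z^2 + z + 1

Multiply in F_3[z]: (z + 2)·(z + 2) = z^2 + z + 1.
Reduced: z^2 + z + 1.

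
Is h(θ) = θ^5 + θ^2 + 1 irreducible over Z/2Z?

Check for roots in Z/2Z: h(0) = 1; h(1) = 1.
No roots, so no linear factors.
Monic irreducibles of degree 2 over GF(2): θ^2 + θ + 1.
None of them divide h (all give nonzero remainder).
No irreducible factor of degree ≤ 2 exists, so h is irreducible over GF(2).

Yes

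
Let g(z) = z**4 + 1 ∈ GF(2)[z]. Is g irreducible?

Check for roots in GF(2): g(0) = 1; g(1) = 0 → root.
g(1) = 0, so (z − 1) divides g(z); g is reducible.

No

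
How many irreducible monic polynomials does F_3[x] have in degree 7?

312

By the necklace-counting formula, N_3(7) = (1/7) Σ_{d|7} μ(7/d)·3^d.
Divisors of 7: 1, 7; μ(7/d) for each: -1, 1.
Σ = − 3^1 + 3^7 = 2184.
N = 2184/7 = 312.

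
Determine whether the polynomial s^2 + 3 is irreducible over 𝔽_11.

Yes

Write h(s) = s^2 + 3.
Check each element of 𝔽_11 for a root: h(0)=3, h(1)=4, h(2)=7, h(3)=1, h(4)=8, h(5)=6, h(6)=6, h(7)=8, h(8)=1, h(9)=7, h(10)=4.
No roots. A degree-2 polynomial over a field with no linear factor is irreducible.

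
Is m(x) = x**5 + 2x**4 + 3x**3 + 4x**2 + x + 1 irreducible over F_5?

Yes

Check for roots in F_5: m(0) = 1; m(1) = 2; m(2) = 2; m(3) = 1; m(4) = 2.
No roots, so no linear factors.
Degree-2 irreducible divisors: test the 10 monic irreducibles of degree 2 over GF(5).
None of them divide m (all give nonzero remainder).
No irreducible factor of degree ≤ 2 exists, so m is irreducible over GF(5).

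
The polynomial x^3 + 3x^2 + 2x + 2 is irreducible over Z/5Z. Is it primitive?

Yes

Write f(x) = x^3 + 3x^2 + 2x + 2.
|GF(5^3)^×| = 5^3 − 1 = 124. Prime factorization: 124 = 2^2·31.
f is primitive ⇔ x has order 124 in GF(5)[x]/(f), i.e. x^(124/q) ≠ 1 for each prime q | 124.
x^(62) mod f = 4.
x^(4) mod f = 2x^2 + 4x + 1.
None equal 1, so x has full order 124; f is primitive.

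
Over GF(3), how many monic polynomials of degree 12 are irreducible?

44220

By the necklace-counting formula, N_3(12) = (1/12) Σ_{d|12} μ(12/d)·3^d.
Divisors of 12: 1, 2, 3, 4, 6, 12; μ(12/d) for each: 0, 1, 0, -1, -1, 1.
Σ = 3^2 − 3^4 − 3^6 + 3^12 = 530640.
N = 530640/12 = 44220.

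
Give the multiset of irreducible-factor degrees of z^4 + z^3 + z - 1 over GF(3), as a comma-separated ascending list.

Write f(z) = z^4 + z^3 + z - 1.
Roots in GF(3): f(0) = 2; f(1) = 2; f(2) = 1.
Complete factorization: f(z) = (z^2 + 1)·(z^2 + z - 1).
Factor degrees with multiplicity: 2 + 2 = 4.

2, 2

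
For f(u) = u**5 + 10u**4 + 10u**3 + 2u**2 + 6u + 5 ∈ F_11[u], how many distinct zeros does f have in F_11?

3

Evaluate at each of the 11 elements of F_11:
f(0) = 5; f(1) = 1; f(2) = 0 → root; f(3) = 0 → root; f(4) = 6; f(5) = 7; f(6) = 8; f(7) = 7; f(8) = 5; f(9) = 5; f(10) = 0 → root.
Roots: {2, 3, 10}.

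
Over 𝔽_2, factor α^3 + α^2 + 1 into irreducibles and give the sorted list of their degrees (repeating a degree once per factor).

Write h(α) = α^3 + α^2 + 1.
Roots in 𝔽_2: h(0) = 1; h(1) = 1.
Complete factorization: h(α) = (α^3 + α^2 + 1).
Factor degrees with multiplicity: 3 = 3.

3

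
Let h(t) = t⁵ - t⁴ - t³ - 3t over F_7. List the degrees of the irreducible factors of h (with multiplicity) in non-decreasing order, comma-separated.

1, 1, 3

Linear factors from roots: (t), (t - 3).
Complete factorization: h(t) = (t)·(t - 3)·(t³ + 2t² - 2t + 1).
Factor degrees with multiplicity: 1 + 1 + 3 = 5.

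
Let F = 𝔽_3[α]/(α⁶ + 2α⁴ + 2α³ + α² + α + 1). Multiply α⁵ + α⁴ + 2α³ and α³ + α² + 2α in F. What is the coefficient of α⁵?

Multiply in 𝔽_3[α]: (α⁵ + α⁴ + 2α³)·(α³ + α² + 2α) = α⁸ + 2α⁷ + 2α⁶ + α⁵ + α⁴.
Reduce using α⁶ ≡ α⁴ + α³ + 2α² + 2α + 2 (mod α⁶ + 2α⁴ + 2α³ + α² + α + 1).
Reduced: α⁵ + 2α⁴ + α.

1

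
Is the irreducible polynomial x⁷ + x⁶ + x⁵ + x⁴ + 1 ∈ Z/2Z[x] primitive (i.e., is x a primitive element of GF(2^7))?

Yes

Write f(x) = x⁷ + x⁶ + x⁵ + x⁴ + 1.
|GF(2^7)^×| = 2^7 − 1 = 127. Prime factorization: 127 = 127.
f is primitive ⇔ x has order 127 in GF(2)[x]/(f), i.e. x^(127/q) ≠ 1 for each prime q | 127.
x^(1) mod f = x.
None equal 1, so x has full order 127; f is primitive.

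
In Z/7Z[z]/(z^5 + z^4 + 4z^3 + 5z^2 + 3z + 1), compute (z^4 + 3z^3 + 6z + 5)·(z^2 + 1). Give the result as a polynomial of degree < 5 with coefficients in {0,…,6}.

2z^4 + 3z^3 + 6z^2 + 6z + 3

Multiply in Z/7Z[z]: (z^4 + 3z^3 + 6z + 5)·(z^2 + 1) = z^6 + 3z^5 + z^4 + 2z^3 + 5z^2 + 6z + 5.
Reduce using z^5 ≡ 6z^4 + 3z^3 + 2z^2 + 4z + 6 (mod z^5 + z^4 + 4z^3 + 5z^2 + 3z + 1).
Reduced: 2z^4 + 3z^3 + 6z^2 + 6z + 3.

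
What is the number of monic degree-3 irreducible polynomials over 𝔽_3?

8

By the necklace-counting formula, N_3(3) = (1/3) Σ_{d|3} μ(3/d)·3^d.
Divisors of 3: 1, 3; μ(3/d) for each: -1, 1.
Σ = − 3^1 + 3^3 = 24.
N = 24/3 = 8.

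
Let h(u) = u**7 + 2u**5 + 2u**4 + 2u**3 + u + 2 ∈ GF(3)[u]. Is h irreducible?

Check for roots in GF(3): h(0) = 2; h(1) = 1; h(2) = 1.
No roots, so no linear factors.
Monic irreducibles of degree 2 over GF(3): u**2 + 1, u**2 + u + 2, u**2 + 2u + 2.
None of them divide h (all give nonzero remainder).
Degree-3 irreducible divisors: test the 8 monic irreducibles of degree 3 over GF(3).
None of them divide h (all give nonzero remainder).
No irreducible factor of degree ≤ 3 exists, so h is irreducible over GF(3).

Yes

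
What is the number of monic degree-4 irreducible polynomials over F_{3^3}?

The number of monic irreducibles of degree 4 over GF(27) is (1/4)·Σ_{d∣4} μ(4/d) 27^d.
Divisors of 4: 1, 2, 4; μ(4/d) for each: 0, -1, 1.
Σ = − 27^2 + 27^4 = 530712.
N = 530712/4 = 132678.

132678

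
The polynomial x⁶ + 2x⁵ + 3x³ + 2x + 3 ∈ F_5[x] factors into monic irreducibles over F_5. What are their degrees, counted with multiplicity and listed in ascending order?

1, 2, 3

Write f(x) = x⁶ + 2x⁵ + 3x³ + 2x + 3.
Roots in F_5: f(0) = 3; f(1) = 1; f(2) = 4; f(3) = 0 → root; f(4) = 2.
Linear factors from roots: (x + 2).
Complete factorization: f(x) = (x + 2)·(x² + x + 1)·(x³ + 4x² + 4).
Factor degrees with multiplicity: 1 + 2 + 3 = 6.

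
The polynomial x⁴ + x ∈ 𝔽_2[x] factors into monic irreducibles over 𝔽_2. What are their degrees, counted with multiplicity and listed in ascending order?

1, 1, 2

Write f(x) = x⁴ + x.
Roots in 𝔽_2: f(0) = 0 → root; f(1) = 0 → root.
Linear factors from roots: (x), (x + 1).
Complete factorization: f(x) = (x)·(x + 1)·(x² + x + 1).
Factor degrees with multiplicity: 1 + 1 + 2 = 4.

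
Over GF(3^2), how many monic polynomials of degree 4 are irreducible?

x^(9^4) − x is the product of all monic irreducibles of degree dividing 4; Möbius inversion gives N = (1/4) Σ μ(4/d)·9^d.
Divisors of 4: 1, 2, 4; μ(4/d) for each: 0, -1, 1.
Σ = − 9^2 + 9^4 = 6480.
N = 6480/4 = 1620.

1620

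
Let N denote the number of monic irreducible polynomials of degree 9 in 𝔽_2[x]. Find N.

The number of monic irreducibles of degree 9 over GF(2) is (1/9)·Σ_{d∣9} μ(9/d) 2^d.
Divisors of 9: 1, 3, 9; μ(9/d) for each: 0, -1, 1.
Σ = − 2^3 + 2^9 = 504.
N = 504/9 = 56.

56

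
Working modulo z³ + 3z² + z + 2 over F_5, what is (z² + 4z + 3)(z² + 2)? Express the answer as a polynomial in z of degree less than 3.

Multiply in F_5[z]: (z² + 4z + 3)·(z² + 2) = z⁴ + 4z³ + 3z + 1.
Reduce using z³ ≡ 2z² + 4z + 3 (mod z³ + 3z² + z + 2).
Reduced: z² + 4.

z^2 + 4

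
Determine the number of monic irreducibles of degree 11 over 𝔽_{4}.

The number of monic irreducibles of degree 11 over GF(4) is (1/11)·Σ_{d∣11} μ(11/d) 4^d.
Divisors of 11: 1, 11; μ(11/d) for each: -1, 1.
Σ = − 4^1 + 4^11 = 4194300.
N = 4194300/11 = 381300.

381300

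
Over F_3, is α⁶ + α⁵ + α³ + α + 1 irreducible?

Write g(α) = α⁶ + α⁵ + α³ + α + 1.
Check for roots in F_3: g(0) = 1; g(1) = 2; g(2) = 2.
No roots, so no linear factors.
Monic irreducibles of degree 2 over GF(3): α² + 1, α² + α - 1, α² - α - 1.
None of them divide g (all give nonzero remainder).
Degree-3 irreducible divisors: test the 8 monic irreducibles of degree 3 over GF(3).
None of them divide g (all give nonzero remainder).
No irreducible factor of degree ≤ 3 exists, so g is irreducible over GF(3).

Yes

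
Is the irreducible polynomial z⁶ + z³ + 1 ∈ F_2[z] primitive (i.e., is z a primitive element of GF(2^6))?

No

Write f(z) = z⁶ + z³ + 1.
|GF(2^6)^×| = 2^6 − 1 = 63. Prime factorization: 63 = 3^2·7.
f is primitive ⇔ z has order 63 in GF(2)[z]/(f), i.e. z^(63/q) ≠ 1 for each prime q | 63.
z^(21) mod f = z³.
z^(9) mod f = 1
Since z^(9) = 1, the order of z divides 9 < 63; not primitive.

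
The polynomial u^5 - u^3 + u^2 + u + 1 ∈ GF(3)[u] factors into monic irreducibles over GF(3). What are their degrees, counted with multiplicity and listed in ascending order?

Write g(u) = u^5 - u^3 + u^2 + u + 1.
Roots in GF(3): g(0) = 1; g(1) = 0 → root; g(2) = 1.
Linear factors from roots: (u - 1).
Complete factorization: g(u) = (u - 1)·(u^2 + 1)·(u^2 + u - 1).
Factor degrees with multiplicity: 1 + 2 + 2 = 5.

1, 2, 2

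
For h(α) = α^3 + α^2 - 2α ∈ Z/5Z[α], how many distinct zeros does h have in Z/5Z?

3

Evaluate at each of the 5 elements of Z/5Z:
h(0) = 0 → root; h(1) = 0 → root; h(2) = 3; h(3) = 0 → root; h(4) = 2.
Roots: {0, 1, 3}.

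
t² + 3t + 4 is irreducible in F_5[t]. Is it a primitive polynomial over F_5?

No

Write f(t) = t² + 3t + 4.
|GF(5^2)^×| = 5^2 − 1 = 24. Prime factorization: 24 = 2^3·3.
f is primitive ⇔ t has order 24 in GF(5)[t]/(f), i.e. t^(24/q) ≠ 1 for each prime q | 24.
t^(12) mod f = 1
t^(8) mod f = 3t + 4.
Since t^(12) = 1, the order of t divides 12 < 24; not primitive.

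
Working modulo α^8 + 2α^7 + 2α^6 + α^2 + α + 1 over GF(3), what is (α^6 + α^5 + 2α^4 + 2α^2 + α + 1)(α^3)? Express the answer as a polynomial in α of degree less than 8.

2α^7 + 2α^6 + 2α^5 + α^4 + 1

Multiply in GF(3)[α]: (α^6 + α^5 + 2α^4 + 2α^2 + α + 1)·(α^3) = α^9 + α^8 + 2α^7 + 2α^5 + α^4 + α^3.
Reduce using α^8 ≡ α^7 + α^6 + 2α^2 + 2α + 2 (mod α^8 + 2α^7 + 2α^6 + α^2 + α + 1).
Reduced: 2α^7 + 2α^6 + 2α^5 + α^4 + 1.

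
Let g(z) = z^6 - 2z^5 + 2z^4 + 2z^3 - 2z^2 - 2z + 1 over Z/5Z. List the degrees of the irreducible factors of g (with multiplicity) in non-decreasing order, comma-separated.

1, 2, 3

Roots in Z/5Z: g(0) = 1; g(1) = 0 → root; g(2) = 2; g(3) = 1; g(4) = 4.
Linear factors from roots: (z - 1).
Complete factorization: g(z) = (z - 1)·(z^2 - z + 2)·(z^3 - z + 2).
Factor degrees with multiplicity: 1 + 2 + 3 = 6.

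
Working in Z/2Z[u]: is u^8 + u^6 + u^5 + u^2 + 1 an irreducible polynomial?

Write m(u) = u^8 + u^6 + u^5 + u^2 + 1.
Check for roots in Z/2Z: m(0) = 1; m(1) = 1.
No roots, so no linear factors.
Monic irreducibles of degree 2 over GF(2): u^2 + u + 1.
None of them divide m (all give nonzero remainder).
Monic irreducibles of degree 3 over GF(2): u^3 + u + 1, u^3 + u^2 + 1.
None of them divide m (all give nonzero remainder).
Monic irreducibles of degree 4 over GF(2): u^4 + u + 1, u^4 + u^3 + 1, u^4 + u^3 + u^2 + u + 1.
None of them divide m (all give nonzero remainder).
No irreducible factor of degree ≤ 4 exists, so m is irreducible over GF(2).

Yes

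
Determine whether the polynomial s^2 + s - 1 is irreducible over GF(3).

Write m(s) = s^2 + s - 1.
Check for roots in GF(3): m(0) = 2; m(1) = 1; m(2) = 2.
No roots. A degree-2 polynomial over a field with no linear factor is irreducible.

Yes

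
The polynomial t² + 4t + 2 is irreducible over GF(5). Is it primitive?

Yes

Write f(t) = t² + 4t + 2.
|GF(5^2)^×| = 5^2 − 1 = 24. Prime factorization: 24 = 2^3·3.
f is primitive ⇔ t has order 24 in GF(5)[t]/(f), i.e. t^(24/q) ≠ 1 for each prime q | 24.
t^(12) mod f = 4.
t^(8) mod f = 2t + 1.
None equal 1, so t has full order 24; f is primitive.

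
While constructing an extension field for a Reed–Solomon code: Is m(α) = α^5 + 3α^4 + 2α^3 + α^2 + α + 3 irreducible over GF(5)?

Check for roots in GF(5): m(0) = 3; m(1) = 1; m(2) = 0 → root; m(3) = 0 → root; m(4) = 3.
m(2) = 0, so (α − 2) divides m(α); m is reducible.

No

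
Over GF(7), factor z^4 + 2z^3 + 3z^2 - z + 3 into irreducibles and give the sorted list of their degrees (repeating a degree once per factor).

4

Write f(z) = z^4 + 2z^3 + 3z^2 - z + 3.
Complete factorization: f(z) = (z^4 + 2z^3 + 3z^2 - z + 3).
Factor degrees with multiplicity: 4 = 4.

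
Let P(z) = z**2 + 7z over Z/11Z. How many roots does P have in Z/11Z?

2

Evaluate at each of the 11 elements of Z/11Z:
P(0) = 0 → root; P(1) = 8; P(2) = 7; P(3) = 8; P(4) = 0 → root; P(5) = 5; P(6) = 1; P(7) = 10; P(8) = 10; P(9) = 1; P(10) = 5.
Roots: {0, 4}.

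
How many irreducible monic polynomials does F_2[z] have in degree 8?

30

x^(2^8) − x is the product of all monic irreducibles of degree dividing 8; Möbius inversion gives N = (1/8) Σ μ(8/d)·2^d.
Divisors of 8: 1, 2, 4, 8; μ(8/d) for each: 0, 0, -1, 1.
Σ = − 2^4 + 2^8 = 240.
N = 240/8 = 30.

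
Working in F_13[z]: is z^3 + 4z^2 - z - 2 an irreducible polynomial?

Write h(z) = z^3 + 4z^2 - z - 2.
Check each element of F_13 for a root: h(0)=11, h(1)=2, h(2)=7, h(3)=6, h(4)=5, h(5)=10, h(6)=1, h(7)=10, h(8)=4, h(9)=2, h(10)=10, h(11)=8, h(12)=2.
No roots. A degree-3 polynomial over a field with no linear factor is irreducible.

Yes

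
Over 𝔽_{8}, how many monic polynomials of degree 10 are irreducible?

107370900

The number of monic irreducibles of degree 10 over GF(8) is (1/10)·Σ_{d∣10} μ(10/d) 8^d.
Divisors of 10: 1, 2, 5, 10; μ(10/d) for each: 1, -1, -1, 1.
Σ = 8^1 − 8^2 − 8^5 + 8^10 = 1073709000.
N = 1073709000/10 = 107370900.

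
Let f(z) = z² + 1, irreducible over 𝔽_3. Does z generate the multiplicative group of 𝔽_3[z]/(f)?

|GF(3^2)^×| = 3^2 − 1 = 8. Prime factorization: 8 = 2^3.
f is primitive ⇔ z has order 8 in GF(3)[z]/(f), i.e. z^(8/q) ≠ 1 for each prime q | 8.
z^(4) mod f = 1
Since z^(4) = 1, the order of z divides 4 < 8; not primitive.

No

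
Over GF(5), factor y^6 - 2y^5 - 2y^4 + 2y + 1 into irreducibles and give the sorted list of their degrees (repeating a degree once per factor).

1, 1, 1, 3

Write h(y) = y^6 - 2y^5 - 2y^4 + 2y + 1.
Roots in GF(5): h(0) = 1; h(1) = 0 → root; h(2) = 3; h(3) = 3; h(4) = 0 → root.
Linear factors from roots: (y - 1), (y + 1).
Complete factorization: h(y) = (y + 1)·(y - 1)^2·(y^3 - y^2 - 2y + 1).
Factor degrees with multiplicity: 1 + 1 + 1 + 3 = 6.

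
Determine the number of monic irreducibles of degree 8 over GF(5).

48750

x^(5^8) − x is the product of all monic irreducibles of degree dividing 8; Möbius inversion gives N = (1/8) Σ μ(8/d)·5^d.
Divisors of 8: 1, 2, 4, 8; μ(8/d) for each: 0, 0, -1, 1.
Σ = − 5^4 + 5^8 = 390000.
N = 390000/8 = 48750.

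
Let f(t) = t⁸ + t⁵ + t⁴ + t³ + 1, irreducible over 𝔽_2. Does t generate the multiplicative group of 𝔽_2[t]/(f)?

|GF(2^8)^×| = 2^8 − 1 = 255. Prime factorization: 255 = 3·5·17.
f is primitive ⇔ t has order 255 in GF(2)[t]/(f), i.e. t^(255/q) ≠ 1 for each prime q | 255.
t^(85) mod f = 1
t^(51) mod f = 1
t^(15) mod f = t⁶ + t³ + t² + t.
Since t^(85) = 1, the order of t divides 85 < 255; not primitive.

No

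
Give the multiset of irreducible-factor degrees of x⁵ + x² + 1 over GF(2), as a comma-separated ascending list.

5

Write f(x) = x⁵ + x² + 1.
Roots in GF(2): f(0) = 1; f(1) = 1.
Complete factorization: f(x) = (x⁵ + x² + 1).
Factor degrees with multiplicity: 5 = 5.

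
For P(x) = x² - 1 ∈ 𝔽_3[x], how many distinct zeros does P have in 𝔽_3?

Evaluate at each of the 3 elements of 𝔽_3:
P(0) = 2; P(1) = 0 → root; P(2) = 0 → root.
Roots: {1, 2}.

2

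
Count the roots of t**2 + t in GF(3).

Write f(t) = t**2 + t.
Evaluate at each of the 3 elements of GF(3):
f(0) = 0 → root; f(1) = 2; f(2) = 0 → root.
Roots: {0, 2}.

2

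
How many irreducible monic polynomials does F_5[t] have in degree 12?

By the necklace-counting formula, N_5(12) = (1/12) Σ_{d|12} μ(12/d)·5^d.
Divisors of 12: 1, 2, 3, 4, 6, 12; μ(12/d) for each: 0, 1, 0, -1, -1, 1.
Σ = 5^2 − 5^4 − 5^6 + 5^12 = 244124400.
N = 244124400/12 = 20343700.

20343700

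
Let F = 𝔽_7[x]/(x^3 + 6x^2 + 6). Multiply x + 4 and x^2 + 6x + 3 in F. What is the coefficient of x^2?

4

Multiply in 𝔽_7[x]: (x + 4)·(x^2 + 6x + 3) = x^3 + 3x^2 + 6x + 5.
Reduce using x^3 ≡ x^2 + 1 (mod x^3 + 6x^2 + 6).
Reduced: 4x^2 + 6x + 6.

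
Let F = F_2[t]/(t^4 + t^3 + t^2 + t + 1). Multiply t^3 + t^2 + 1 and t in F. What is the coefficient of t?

Multiply in F_2[t]: (t^3 + t^2 + 1)·(t) = t^4 + t^3 + t.
Reduce using t^4 ≡ t^3 + t^2 + t + 1 (mod t^4 + t^3 + t^2 + t + 1).
Reduced: t^2 + 1.

0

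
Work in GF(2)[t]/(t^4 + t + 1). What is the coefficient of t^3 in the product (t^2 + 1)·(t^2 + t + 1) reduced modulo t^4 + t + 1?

1

Multiply in GF(2)[t]: (t^2 + 1)·(t^2 + t + 1) = t^4 + t^3 + t + 1.
Reduce using t^4 ≡ t + 1 (mod t^4 + t + 1).
Reduced: t^3.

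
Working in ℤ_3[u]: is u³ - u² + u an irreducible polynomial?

Write P(u) = u³ - u² + u.
Check for roots in ℤ_3: P(0) = 0 → root; P(1) = 1; P(2) = 0 → root.
P(0) = 0, so (u) divides P(u); P is reducible.

No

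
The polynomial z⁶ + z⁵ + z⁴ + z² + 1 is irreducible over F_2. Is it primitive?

No

Write f(z) = z⁶ + z⁵ + z⁴ + z² + 1.
|GF(2^6)^×| = 2^6 − 1 = 63. Prime factorization: 63 = 3^2·7.
f is primitive ⇔ z has order 63 in GF(2)[z]/(f), i.e. z^(63/q) ≠ 1 for each prime q | 63.
z^(21) mod f = 1
z^(9) mod f = z³ + 1.
Since z^(21) = 1, the order of z divides 21 < 63; not primitive.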